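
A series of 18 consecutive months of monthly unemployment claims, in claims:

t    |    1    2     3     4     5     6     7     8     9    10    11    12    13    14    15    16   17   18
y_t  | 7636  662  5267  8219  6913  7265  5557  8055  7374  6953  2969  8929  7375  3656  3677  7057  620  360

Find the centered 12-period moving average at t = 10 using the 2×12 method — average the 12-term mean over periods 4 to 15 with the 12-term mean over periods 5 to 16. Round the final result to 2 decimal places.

Sum over 4–15: 8219 + 6913 + 7265 + 5557 + 8055 + 7374 + 6953 + 2969 + 8929 + 7375 + 3656 + 3677 = 76942
Sum over 5–16: 6913 + 7265 + 5557 + 8055 + 7374 + 6953 + 2969 + 8929 + 7375 + 3656 + 3677 + 7057 = 75780
CMA at t=10 = (76942 + 75780) / (2·12) = 152722 / 24 = 6363.42

6363.42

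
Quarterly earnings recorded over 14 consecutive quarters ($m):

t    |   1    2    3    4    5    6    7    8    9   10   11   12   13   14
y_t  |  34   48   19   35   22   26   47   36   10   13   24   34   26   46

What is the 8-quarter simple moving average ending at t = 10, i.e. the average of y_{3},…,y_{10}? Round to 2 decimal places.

Sum of periods 3–10: 19 + 35 + 22 + 26 + 47 + 36 + 10 + 13 = 208
Divide by 8: 208 / 8 = 26.00

26.00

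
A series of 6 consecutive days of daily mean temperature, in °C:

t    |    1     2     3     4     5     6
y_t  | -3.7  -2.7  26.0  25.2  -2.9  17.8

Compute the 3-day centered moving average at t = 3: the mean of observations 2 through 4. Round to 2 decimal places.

16.17

Sum of periods 2–4: (-2.7) + 26.0 + 25.2 = 48.5
Divide by 3: 48.5 / 3 = 16.17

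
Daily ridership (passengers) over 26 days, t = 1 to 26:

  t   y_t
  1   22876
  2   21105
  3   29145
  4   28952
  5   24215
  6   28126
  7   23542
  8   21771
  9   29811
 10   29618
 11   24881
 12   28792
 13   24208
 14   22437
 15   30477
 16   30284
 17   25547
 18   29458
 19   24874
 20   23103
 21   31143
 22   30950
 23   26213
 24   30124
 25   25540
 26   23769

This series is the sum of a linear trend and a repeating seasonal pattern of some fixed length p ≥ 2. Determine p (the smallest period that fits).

6

First differences y_{t+1} − y_t: -1771, 8040, -193, -4737, 3911, -4584, -1771, 8040, -193, -4737, 3911, -4584, -1771, 8040, …
The difference pattern repeats every 6 terms and not for any smaller step, so p = 6.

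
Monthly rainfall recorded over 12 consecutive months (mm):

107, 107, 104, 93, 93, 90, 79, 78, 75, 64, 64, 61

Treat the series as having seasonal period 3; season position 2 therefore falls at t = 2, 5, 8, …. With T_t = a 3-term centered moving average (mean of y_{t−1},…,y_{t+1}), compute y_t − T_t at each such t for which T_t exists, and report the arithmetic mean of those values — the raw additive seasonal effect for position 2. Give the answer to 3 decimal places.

0.917

Season position 2 occurs at t = 2, 5, 8, 11 (where T_t is defined).
t=2: T_2 = 106.00000; y_2 − T_2 = 107 − 106.00000 = 1.00000
t=5: T_5 = 92.00000; y_5 − T_5 = 93 − 92.00000 = 1.00000
t=8: T_8 = 77.33333; y_8 − T_8 = 78 − 77.33333 = 0.66667
t=11: T_11 = 63.00000; y_11 − T_11 = 64 − 63.00000 = 1.00000
Mean deviation: (1.00000 + 1.00000 + 0.66667 + 1.00000) / 4 = 0.917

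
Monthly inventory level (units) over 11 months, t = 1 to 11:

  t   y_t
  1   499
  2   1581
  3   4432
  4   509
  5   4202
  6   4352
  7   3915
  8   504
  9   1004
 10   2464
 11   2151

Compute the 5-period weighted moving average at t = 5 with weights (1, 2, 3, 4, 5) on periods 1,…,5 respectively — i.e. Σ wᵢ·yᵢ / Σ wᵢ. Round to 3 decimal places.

Weighted sum: 1·499 + 2·1581 + 3·4432 + 4·509 + 5·4202 = 499 + 3162 + 13296 + 2036 + 21010 = 40003
Weight total: 1 + 2 + 3 + 4 + 5 = 15
WMA = 40003 / 15 = 2666.867

2666.867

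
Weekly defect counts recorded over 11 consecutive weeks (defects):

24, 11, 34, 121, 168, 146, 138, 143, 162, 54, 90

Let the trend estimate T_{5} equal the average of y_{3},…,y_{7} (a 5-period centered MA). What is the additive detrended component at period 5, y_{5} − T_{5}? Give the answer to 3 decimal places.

Trend T_5 = (34 + 121 + 168 + 146 + 138) / 5 = 607/5 = 121.40000
Detrended value: 168 − 121.40000 = 46.600

46.600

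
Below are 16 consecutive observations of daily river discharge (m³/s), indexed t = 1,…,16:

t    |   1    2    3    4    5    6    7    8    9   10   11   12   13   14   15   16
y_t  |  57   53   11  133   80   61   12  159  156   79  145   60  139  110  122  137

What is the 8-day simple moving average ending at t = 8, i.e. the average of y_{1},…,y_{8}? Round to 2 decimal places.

70.75

Sum of periods 1–8: 57 + 53 + 11 + 133 + 80 + 61 + 12 + 159 = 566
Divide by 8: 566 / 8 = 70.75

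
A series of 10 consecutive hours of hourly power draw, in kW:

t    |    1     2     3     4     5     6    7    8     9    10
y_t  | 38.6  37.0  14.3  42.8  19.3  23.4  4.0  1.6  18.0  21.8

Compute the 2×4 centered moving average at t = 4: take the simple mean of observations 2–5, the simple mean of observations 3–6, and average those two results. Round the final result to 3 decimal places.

Sum over 2–5: 37.0 + 14.3 + 42.8 + 19.3 = 113.4
Sum over 3–6: 14.3 + 42.8 + 19.3 + 23.4 = 99.8
CMA at t=4 = (113.4 + 99.8) / (2·4) = 213.2 / 8 = 26.650

26.650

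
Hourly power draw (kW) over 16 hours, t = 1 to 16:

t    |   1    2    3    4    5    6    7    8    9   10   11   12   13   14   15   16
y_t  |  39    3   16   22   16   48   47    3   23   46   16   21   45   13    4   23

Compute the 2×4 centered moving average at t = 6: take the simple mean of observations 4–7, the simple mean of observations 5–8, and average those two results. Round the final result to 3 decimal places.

30.875

Sum over 4–7: 22 + 16 + 48 + 47 = 133
Sum over 5–8: 16 + 48 + 47 + 3 = 114
CMA at t=6 = (133 + 114) / (2·4) = 247 / 8 = 30.875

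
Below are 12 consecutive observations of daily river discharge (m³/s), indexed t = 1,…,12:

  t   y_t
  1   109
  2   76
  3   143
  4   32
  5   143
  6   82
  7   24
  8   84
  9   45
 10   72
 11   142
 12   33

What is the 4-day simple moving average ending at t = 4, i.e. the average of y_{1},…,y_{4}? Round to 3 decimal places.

90.000

Sum of periods 1–4: 109 + 76 + 143 + 32 = 360
Divide by 4: 360 / 4 = 90.000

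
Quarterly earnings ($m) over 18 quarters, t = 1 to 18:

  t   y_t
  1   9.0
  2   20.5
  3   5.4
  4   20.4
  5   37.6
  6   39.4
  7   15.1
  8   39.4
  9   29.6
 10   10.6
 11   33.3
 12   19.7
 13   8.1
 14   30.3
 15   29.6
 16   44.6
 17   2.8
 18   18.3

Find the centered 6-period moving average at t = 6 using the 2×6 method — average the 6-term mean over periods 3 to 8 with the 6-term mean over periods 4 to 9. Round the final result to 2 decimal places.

28.23

Sum over 3–8: 5.4 + 20.4 + 37.6 + 39.4 + 15.1 + 39.4 = 157.3
Sum over 4–9: 20.4 + 37.6 + 39.4 + 15.1 + 39.4 + 29.6 = 181.5
CMA at t=6 = (157.3 + 181.5) / (2·6) = 338.8 / 12 = 28.23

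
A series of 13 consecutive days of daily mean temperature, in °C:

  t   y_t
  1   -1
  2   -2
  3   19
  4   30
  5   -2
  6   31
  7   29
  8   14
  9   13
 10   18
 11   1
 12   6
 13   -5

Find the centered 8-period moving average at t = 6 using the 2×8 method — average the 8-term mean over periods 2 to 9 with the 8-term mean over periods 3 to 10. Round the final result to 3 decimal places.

Sum over 2–9: (-2) + 19 + 30 + (-2) + 31 + 29 + 14 + 13 = 132
Sum over 3–10: 19 + 30 + (-2) + 31 + 29 + 14 + 13 + 18 = 152
CMA at t=6 = (132 + 152) / (2·8) = 284 / 16 = 17.750

17.750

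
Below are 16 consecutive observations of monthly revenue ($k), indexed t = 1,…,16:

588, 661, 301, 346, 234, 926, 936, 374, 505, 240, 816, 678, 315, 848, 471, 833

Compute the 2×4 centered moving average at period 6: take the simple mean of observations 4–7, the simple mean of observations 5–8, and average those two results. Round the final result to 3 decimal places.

Sum over 4–7: 346 + 234 + 926 + 936 = 2442
Sum over 5–8: 234 + 926 + 936 + 374 = 2470
CMA at t=6 = (2442 + 2470) / (2·4) = 4912 / 8 = 614.000

614.000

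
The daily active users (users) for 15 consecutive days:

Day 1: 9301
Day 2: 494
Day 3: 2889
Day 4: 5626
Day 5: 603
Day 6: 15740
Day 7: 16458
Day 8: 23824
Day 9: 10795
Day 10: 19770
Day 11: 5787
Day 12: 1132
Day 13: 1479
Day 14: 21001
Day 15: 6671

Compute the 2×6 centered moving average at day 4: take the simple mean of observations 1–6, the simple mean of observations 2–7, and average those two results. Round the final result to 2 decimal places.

6371.92

Sum over 1–6: 9301 + 494 + 2889 + 5626 + 603 + 15740 = 34653
Sum over 2–7: 494 + 2889 + 5626 + 603 + 15740 + 16458 = 41810
CMA at t=4 = (34653 + 41810) / (2·6) = 76463 / 12 = 6371.92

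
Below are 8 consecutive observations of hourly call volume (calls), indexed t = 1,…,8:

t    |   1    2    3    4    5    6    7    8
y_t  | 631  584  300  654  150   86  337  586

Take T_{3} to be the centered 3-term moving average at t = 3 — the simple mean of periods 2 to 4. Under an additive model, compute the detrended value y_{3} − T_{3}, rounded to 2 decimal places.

Trend T_3 = (584 + 300 + 654) / 3 = 1538/3 = 512.6667
Detrended value: 300 − 512.6667 = -212.67

-212.67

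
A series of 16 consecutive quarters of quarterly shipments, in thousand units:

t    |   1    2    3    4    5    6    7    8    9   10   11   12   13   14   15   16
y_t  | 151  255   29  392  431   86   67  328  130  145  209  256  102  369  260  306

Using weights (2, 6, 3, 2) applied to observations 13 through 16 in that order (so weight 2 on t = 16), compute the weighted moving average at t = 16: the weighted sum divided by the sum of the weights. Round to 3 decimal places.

293.077

Weighted sum: 2·102 + 6·369 + 3·260 + 2·306 = 204 + 2214 + 780 + 612 = 3810
Weight total: 2 + 6 + 3 + 2 = 13
WMA = 3810 / 13 = 293.077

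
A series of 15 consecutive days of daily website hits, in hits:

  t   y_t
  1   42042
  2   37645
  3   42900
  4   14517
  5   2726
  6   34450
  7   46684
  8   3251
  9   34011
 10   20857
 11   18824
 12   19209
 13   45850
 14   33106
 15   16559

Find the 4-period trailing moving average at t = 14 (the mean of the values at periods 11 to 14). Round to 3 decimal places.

Sum of periods 11–14: 18824 + 19209 + 45850 + 33106 = 116989
Divide by 4: 116989 / 4 = 29247.250

29247.250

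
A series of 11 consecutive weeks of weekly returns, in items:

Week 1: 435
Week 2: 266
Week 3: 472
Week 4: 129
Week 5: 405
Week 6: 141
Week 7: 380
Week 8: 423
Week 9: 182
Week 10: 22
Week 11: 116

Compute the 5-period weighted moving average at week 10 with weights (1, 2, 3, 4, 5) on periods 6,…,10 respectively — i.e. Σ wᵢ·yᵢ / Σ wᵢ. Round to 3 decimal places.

Weighted sum: 1·141 + 2·380 + 3·423 + 4·182 + 5·22 = 141 + 760 + 1269 + 728 + 110 = 3008
Weight total: 1 + 2 + 3 + 4 + 5 = 15
WMA = 3008 / 15 = 200.533

200.533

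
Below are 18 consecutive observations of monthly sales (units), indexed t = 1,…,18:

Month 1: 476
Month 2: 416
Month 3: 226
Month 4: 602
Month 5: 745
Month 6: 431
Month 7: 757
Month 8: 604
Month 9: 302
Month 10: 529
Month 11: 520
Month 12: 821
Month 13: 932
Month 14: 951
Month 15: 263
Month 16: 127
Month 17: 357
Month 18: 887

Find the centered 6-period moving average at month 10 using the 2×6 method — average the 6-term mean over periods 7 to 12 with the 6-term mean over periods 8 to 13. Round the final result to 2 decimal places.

603.42

Sum over 7–12: 757 + 604 + 302 + 529 + 520 + 821 = 3533
Sum over 8–13: 604 + 302 + 529 + 520 + 821 + 932 = 3708
CMA at t=10 = (3533 + 3708) / (2·6) = 7241 / 12 = 603.42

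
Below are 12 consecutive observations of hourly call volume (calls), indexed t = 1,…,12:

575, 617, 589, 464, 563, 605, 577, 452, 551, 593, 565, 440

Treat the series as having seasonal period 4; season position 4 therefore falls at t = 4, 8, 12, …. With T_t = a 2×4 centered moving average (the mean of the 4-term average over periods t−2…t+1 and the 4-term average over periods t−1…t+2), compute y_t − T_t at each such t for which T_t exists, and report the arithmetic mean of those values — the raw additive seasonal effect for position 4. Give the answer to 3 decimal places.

-92.750

Season position 4 occurs at t = 4, 8 (where T_t is defined).
t=4: T_4 = 556.75000; y_4 − T_4 = 464 − 556.75000 = -92.75000
t=8: T_8 = 544.75000; y_8 − T_8 = 452 − 544.75000 = -92.75000
Mean deviation: (-92.75000 + -92.75000) / 2 = -92.750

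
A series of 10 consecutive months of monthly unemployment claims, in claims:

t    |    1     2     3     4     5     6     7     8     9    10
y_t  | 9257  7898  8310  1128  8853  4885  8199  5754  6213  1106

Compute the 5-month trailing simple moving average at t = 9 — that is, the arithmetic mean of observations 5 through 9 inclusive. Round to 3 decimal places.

6780.800

Sum of periods 5–9: 8853 + 4885 + 8199 + 5754 + 6213 = 33904
Divide by 5: 33904 / 5 = 6780.800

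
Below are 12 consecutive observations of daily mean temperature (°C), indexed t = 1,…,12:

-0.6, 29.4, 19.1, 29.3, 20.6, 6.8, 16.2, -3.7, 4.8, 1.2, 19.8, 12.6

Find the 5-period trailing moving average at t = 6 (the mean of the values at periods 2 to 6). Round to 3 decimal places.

21.040

Sum of periods 2–6: 29.4 + 19.1 + 29.3 + 20.6 + 6.8 = 105.2
Divide by 5: 105.2 / 5 = 21.040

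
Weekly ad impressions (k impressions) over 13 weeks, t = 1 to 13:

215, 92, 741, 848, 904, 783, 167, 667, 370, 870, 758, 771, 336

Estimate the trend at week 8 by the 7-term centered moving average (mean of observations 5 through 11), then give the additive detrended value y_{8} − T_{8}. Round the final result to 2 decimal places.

21.43

Trend T_8 = (904 + 783 + 167 + 667 + 370 + 870 + 758) / 7 = 4519/7 = 645.5714
Detrended value: 667 − 645.5714 = 21.43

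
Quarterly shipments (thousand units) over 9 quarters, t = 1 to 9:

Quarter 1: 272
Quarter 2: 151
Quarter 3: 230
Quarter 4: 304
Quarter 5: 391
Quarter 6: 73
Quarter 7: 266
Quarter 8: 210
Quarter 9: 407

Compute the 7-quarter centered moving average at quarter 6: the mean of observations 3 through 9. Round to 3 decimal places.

268.714

Sum of periods 3–9: 230 + 304 + 391 + 73 + 266 + 210 + 407 = 1881
Divide by 7: 1881 / 7 = 268.714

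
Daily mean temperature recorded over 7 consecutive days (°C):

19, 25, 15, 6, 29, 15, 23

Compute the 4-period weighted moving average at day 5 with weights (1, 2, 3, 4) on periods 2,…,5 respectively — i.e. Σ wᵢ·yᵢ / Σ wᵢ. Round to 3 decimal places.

Weighted sum: 1·25 + 2·15 + 3·6 + 4·29 = 25 + 30 + 18 + 116 = 189
Weight total: 1 + 2 + 3 + 4 = 10
WMA = 189 / 10 = 18.900

18.900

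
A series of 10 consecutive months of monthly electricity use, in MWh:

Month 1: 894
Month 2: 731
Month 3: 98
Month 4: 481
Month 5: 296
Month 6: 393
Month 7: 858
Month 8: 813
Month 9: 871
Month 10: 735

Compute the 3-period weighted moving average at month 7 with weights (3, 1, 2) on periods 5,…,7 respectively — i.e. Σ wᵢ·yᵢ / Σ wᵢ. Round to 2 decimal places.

Weighted sum: 3·296 + 1·393 + 2·858 = 888 + 393 + 1716 = 2997
Weight total: 3 + 1 + 2 = 6
WMA = 2997 / 6 = 499.50

499.50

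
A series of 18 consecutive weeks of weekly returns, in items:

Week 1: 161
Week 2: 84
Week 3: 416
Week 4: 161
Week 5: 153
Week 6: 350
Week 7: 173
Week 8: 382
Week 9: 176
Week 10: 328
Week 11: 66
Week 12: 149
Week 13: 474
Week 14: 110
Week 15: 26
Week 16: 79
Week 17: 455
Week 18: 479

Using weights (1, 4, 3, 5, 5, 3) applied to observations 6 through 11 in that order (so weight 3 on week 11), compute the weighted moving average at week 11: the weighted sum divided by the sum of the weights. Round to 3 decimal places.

Weighted sum: 1·350 + 4·173 + 3·382 + 5·176 + 5·328 + 3·66 = 350 + 692 + 1146 + 880 + 1640 + 198 = 4906
Weight total: 1 + 4 + 3 + 5 + 5 + 3 = 21
WMA = 4906 / 21 = 233.619

233.619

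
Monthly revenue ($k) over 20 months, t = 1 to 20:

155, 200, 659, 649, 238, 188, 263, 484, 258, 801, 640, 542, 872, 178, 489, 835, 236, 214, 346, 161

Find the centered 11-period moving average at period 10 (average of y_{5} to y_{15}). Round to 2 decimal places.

450.27

Sum of periods 5–15: 238 + 188 + 263 + 484 + 258 + 801 + 640 + 542 + 872 + 178 + 489 = 4953
Divide by 11: 4953 / 11 = 450.27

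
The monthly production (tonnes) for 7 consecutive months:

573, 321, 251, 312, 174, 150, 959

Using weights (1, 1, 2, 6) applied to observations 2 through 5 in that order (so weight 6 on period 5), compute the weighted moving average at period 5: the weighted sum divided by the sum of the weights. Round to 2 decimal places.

Weighted sum: 1·321 + 1·251 + 2·312 + 6·174 = 321 + 251 + 624 + 1044 = 2240
Weight total: 1 + 1 + 2 + 6 = 10
WMA = 2240 / 10 = 224.00

224.00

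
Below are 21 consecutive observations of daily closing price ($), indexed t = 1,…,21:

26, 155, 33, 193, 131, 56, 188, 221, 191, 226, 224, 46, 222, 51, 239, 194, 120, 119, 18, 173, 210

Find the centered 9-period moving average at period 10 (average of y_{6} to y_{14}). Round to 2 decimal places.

Sum of periods 6–14: 56 + 188 + 221 + 191 + 226 + 224 + 46 + 222 + 51 = 1425
Divide by 9: 1425 / 9 = 158.33

158.33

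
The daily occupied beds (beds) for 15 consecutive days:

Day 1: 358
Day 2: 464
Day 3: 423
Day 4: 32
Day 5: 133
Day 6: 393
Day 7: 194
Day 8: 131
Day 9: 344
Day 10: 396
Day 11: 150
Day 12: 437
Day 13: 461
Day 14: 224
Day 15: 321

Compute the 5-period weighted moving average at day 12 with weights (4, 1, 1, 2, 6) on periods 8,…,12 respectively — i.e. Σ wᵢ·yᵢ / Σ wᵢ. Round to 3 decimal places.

Weighted sum: 4·131 + 1·344 + 1·396 + 2·150 + 6·437 = 524 + 344 + 396 + 300 + 2622 = 4186
Weight total: 4 + 1 + 1 + 2 + 6 = 14
WMA = 4186 / 14 = 299.000

299.000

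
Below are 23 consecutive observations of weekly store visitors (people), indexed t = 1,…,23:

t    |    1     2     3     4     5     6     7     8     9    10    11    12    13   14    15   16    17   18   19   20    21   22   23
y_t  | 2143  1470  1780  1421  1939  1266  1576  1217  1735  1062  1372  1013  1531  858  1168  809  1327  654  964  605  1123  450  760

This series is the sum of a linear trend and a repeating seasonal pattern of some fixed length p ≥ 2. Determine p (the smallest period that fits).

First differences y_{t+1} − y_t: -673, 310, -359, 518, -673, 310, -359, 518, -673, 310, …
The difference pattern repeats every 4 terms and not for any smaller step, so p = 4.

4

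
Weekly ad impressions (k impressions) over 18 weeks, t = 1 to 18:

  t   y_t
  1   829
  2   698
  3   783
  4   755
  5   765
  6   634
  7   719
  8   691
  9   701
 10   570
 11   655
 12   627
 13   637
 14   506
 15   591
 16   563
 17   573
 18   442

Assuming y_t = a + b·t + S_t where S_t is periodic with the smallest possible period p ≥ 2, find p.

4

First differences y_{t+1} − y_t: -131, 85, -28, 10, -131, 85, -28, 10, -131, 85, …
The difference pattern repeats every 4 terms and not for any smaller step, so p = 4.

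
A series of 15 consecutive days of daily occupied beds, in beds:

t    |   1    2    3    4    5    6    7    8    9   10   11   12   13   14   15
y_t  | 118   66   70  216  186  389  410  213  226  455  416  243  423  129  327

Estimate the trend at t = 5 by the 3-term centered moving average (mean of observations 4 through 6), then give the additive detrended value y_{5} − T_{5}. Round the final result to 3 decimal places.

-77.667

Trend T_5 = (216 + 186 + 389) / 3 = 791/3 = 263.66667
Detrended value: 186 − 263.66667 = -77.667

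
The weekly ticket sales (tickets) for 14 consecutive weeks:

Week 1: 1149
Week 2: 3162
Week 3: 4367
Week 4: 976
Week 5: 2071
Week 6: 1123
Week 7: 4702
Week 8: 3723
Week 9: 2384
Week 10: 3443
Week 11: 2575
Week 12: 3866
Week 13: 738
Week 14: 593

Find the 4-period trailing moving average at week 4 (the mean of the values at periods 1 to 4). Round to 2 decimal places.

Sum of periods 1–4: 1149 + 3162 + 4367 + 976 = 9654
Divide by 4: 9654 / 4 = 2413.50

2413.50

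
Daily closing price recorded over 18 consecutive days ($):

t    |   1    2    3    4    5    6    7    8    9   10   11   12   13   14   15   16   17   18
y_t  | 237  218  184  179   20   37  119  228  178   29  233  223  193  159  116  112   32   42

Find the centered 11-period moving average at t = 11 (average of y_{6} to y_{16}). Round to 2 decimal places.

147.91

Sum of periods 6–16: 37 + 119 + 228 + 178 + 29 + 233 + 223 + 193 + 159 + 116 + 112 = 1627
Divide by 11: 1627 / 11 = 147.91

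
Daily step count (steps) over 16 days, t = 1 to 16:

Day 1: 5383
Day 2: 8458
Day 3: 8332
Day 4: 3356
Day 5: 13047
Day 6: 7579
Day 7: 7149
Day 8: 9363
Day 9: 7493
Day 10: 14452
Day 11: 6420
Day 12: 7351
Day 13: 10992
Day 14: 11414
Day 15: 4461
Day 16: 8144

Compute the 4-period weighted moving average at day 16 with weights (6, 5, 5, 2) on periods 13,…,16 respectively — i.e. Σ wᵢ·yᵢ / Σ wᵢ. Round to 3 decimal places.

Weighted sum: 6·10992 + 5·11414 + 5·4461 + 2·8144 = 65952 + 57070 + 22305 + 16288 = 161615
Weight total: 6 + 5 + 5 + 2 = 18
WMA = 161615 / 18 = 8978.611

8978.611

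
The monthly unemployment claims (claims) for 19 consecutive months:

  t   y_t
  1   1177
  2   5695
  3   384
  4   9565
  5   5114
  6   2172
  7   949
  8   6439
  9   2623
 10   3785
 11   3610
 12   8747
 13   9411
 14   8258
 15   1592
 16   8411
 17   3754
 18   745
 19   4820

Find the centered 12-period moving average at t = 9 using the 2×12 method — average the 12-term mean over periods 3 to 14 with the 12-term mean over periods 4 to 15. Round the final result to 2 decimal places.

Sum over 3–14: 384 + 9565 + 5114 + 2172 + 949 + 6439 + 2623 + 3785 + 3610 + 8747 + 9411 + 8258 = 61057
Sum over 4–15: 9565 + 5114 + 2172 + 949 + 6439 + 2623 + 3785 + 3610 + 8747 + 9411 + 8258 + 1592 = 62265
CMA at t=9 = (61057 + 62265) / (2·12) = 123322 / 24 = 5138.42

5138.42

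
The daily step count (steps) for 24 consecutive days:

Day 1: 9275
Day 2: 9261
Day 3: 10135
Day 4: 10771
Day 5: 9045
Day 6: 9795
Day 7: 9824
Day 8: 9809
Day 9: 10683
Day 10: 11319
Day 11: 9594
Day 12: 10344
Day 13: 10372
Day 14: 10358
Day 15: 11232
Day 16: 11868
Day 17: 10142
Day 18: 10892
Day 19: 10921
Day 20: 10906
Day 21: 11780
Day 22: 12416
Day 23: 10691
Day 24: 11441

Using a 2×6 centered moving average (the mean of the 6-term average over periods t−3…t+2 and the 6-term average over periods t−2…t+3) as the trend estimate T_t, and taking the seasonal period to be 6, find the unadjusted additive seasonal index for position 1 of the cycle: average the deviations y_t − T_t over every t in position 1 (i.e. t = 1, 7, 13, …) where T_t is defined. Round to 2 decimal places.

Season position 1 occurs at t = 7, 13, 19 (where T_t is defined).
t=7: T_7 = 10033.5000; y_7 − T_7 = 9824 − 10033.5000 = -209.5000
t=13: T_13 = 10582.2500; y_13 − T_13 = 10372 − 10582.2500 = -210.2500
t=19: T_19 = 11130.5000; y_19 − T_19 = 10921 − 11130.5000 = -209.5000
Mean deviation: (-209.5000 + -210.2500 + -209.5000) / 3 = -209.75

-209.75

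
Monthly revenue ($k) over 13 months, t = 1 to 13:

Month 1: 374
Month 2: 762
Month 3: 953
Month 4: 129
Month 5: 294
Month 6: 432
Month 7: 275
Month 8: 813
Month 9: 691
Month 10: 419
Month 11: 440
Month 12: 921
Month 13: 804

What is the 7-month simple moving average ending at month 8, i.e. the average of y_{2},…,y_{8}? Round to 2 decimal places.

Sum of periods 2–8: 762 + 953 + 129 + 294 + 432 + 275 + 813 = 3658
Divide by 7: 3658 / 7 = 522.57

522.57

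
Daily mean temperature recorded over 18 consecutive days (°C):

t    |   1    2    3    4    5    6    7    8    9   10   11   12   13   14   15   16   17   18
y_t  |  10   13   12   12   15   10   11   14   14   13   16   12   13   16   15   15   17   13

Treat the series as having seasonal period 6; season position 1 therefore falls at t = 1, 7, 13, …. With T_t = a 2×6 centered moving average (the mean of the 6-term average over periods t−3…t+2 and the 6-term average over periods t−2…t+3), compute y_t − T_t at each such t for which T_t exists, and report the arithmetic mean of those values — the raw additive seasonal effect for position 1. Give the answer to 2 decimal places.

Season position 1 occurs at t = 7, 13 (where T_t is defined).
t=7: T_7 = 12.7500; y_7 − T_7 = 11 − 12.7500 = -1.7500
t=13: T_13 = 14.3333; y_13 − T_13 = 13 − 14.3333 = -1.3333
Mean deviation: (-1.7500 + -1.3333) / 2 = -1.54

-1.54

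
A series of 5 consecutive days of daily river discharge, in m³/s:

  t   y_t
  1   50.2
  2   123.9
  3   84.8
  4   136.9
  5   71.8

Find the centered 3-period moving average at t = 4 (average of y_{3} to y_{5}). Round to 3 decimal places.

Sum of periods 3–5: 84.8 + 136.9 + 71.8 = 293.5
Divide by 3: 293.5 / 3 = 97.833

97.833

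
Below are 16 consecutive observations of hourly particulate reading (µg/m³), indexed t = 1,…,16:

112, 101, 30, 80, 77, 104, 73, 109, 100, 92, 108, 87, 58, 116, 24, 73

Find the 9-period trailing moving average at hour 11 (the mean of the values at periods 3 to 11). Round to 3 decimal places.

Sum of periods 3–11: 30 + 80 + 77 + 104 + 73 + 109 + 100 + 92 + 108 = 773
Divide by 9: 773 / 9 = 85.889

85.889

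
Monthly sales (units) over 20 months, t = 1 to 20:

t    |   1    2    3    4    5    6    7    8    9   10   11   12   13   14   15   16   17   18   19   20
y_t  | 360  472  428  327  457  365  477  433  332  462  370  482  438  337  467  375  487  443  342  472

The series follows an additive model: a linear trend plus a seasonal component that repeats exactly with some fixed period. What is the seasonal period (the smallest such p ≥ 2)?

5

First differences y_{t+1} − y_t: 112, -44, -101, 130, -92, 112, -44, -101, 130, -92, 112, -44, …
The difference pattern repeats every 5 terms and not for any smaller step, so p = 5.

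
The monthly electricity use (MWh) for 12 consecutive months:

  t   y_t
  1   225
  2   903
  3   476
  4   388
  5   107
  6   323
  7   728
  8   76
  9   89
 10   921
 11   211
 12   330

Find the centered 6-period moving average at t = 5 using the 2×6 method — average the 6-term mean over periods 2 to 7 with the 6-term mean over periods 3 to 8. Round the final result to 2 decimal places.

418.58

Sum over 2–7: 903 + 476 + 388 + 107 + 323 + 728 = 2925
Sum over 3–8: 476 + 388 + 107 + 323 + 728 + 76 = 2098
CMA at t=5 = (2925 + 2098) / (2·6) = 5023 / 12 = 418.58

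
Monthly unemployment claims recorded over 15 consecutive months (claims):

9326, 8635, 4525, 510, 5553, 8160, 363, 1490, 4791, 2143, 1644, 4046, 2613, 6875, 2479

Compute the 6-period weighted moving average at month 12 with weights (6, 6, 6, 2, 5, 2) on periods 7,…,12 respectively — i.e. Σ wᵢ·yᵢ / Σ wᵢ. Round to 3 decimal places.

2239.333

Weighted sum: 6·363 + 6·1490 + 6·4791 + 2·2143 + 5·1644 + 2·4046 = 2178 + 8940 + 28746 + 4286 + 8220 + 8092 = 60462
Weight total: 6 + 6 + 6 + 2 + 5 + 2 = 27
WMA = 60462 / 27 = 2239.333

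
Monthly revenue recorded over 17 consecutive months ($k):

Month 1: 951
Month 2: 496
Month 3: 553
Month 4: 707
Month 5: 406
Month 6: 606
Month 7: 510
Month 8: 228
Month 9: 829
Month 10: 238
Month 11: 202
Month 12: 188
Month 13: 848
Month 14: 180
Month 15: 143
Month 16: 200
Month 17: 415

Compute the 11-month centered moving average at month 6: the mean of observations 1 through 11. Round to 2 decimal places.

Sum of periods 1–11: 951 + 496 + 553 + 707 + 406 + 606 + 510 + 228 + 829 + 238 + 202 = 5726
Divide by 11: 5726 / 11 = 520.55

520.55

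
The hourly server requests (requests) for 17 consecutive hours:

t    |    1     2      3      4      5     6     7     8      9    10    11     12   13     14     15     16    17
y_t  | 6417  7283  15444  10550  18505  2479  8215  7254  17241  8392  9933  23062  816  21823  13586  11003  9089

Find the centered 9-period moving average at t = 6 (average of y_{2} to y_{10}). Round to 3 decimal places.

10595.889

Sum of periods 2–10: 7283 + 15444 + 10550 + 18505 + 2479 + 8215 + 7254 + 17241 + 8392 = 95363
Divide by 9: 95363 / 9 = 10595.889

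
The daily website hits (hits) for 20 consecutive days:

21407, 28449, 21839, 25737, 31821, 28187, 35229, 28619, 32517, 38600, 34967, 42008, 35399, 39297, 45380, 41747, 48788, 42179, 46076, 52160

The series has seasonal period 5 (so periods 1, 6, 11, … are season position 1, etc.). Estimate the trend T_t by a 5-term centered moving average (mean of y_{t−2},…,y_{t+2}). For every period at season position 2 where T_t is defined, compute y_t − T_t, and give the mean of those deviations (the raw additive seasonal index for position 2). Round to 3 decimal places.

3954.067

Season position 2 occurs at t = 7, 12, 17 (where T_t is defined).
t=7: T_7 = 31274.60000; y_7 − T_7 = 35229 − 31274.60000 = 3954.40000
t=12: T_12 = 38054.20000; y_12 − T_12 = 42008 − 38054.20000 = 3953.80000
t=17: T_17 = 44834.00000; y_17 − T_17 = 48788 − 44834.00000 = 3954.00000
Mean deviation: (3954.40000 + 3953.80000 + 3954.00000) / 3 = 3954.067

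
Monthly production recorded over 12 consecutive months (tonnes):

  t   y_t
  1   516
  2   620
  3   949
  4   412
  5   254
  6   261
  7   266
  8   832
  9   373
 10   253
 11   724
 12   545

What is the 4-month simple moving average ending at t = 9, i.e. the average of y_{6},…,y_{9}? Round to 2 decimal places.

Sum of periods 6–9: 261 + 266 + 832 + 373 = 1732
Divide by 4: 1732 / 4 = 433.00

433.00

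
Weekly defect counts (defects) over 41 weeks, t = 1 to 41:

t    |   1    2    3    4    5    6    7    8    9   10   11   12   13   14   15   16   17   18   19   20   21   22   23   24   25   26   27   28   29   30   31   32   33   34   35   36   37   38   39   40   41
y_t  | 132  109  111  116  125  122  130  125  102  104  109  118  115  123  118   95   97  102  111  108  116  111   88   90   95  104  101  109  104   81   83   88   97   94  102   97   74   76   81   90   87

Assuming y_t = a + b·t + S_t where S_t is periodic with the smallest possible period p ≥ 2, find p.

7

First differences y_{t+1} − y_t: -23, 2, 5, 9, -3, 8, -5, -23, 2, 5, 9, -3, 8, -5, -23, 2, …
The difference pattern repeats every 7 terms and not for any smaller step, so p = 7.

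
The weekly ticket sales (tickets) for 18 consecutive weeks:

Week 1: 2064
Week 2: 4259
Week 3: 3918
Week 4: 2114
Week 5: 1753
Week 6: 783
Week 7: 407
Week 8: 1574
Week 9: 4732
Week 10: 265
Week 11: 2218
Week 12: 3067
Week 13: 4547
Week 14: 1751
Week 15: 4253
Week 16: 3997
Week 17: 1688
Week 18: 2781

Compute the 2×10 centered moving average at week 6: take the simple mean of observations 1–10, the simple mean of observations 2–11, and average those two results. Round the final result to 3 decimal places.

2194.600

Sum over 1–10: 2064 + 4259 + 3918 + 2114 + 1753 + 783 + 407 + 1574 + 4732 + 265 = 21869
Sum over 2–11: 4259 + 3918 + 2114 + 1753 + 783 + 407 + 1574 + 4732 + 265 + 2218 = 22023
CMA at t=6 = (21869 + 22023) / (2·10) = 43892 / 20 = 2194.600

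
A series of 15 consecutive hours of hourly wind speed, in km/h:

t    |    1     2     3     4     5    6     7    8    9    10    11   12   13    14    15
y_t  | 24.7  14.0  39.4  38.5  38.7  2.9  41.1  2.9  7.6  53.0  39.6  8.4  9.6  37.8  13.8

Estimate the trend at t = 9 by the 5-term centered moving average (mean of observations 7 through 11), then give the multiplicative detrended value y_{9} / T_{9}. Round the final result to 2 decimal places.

0.26

Trend T_9 = (41.1 + 2.9 + 7.6 + 53.0 + 39.6) / 5 = 144.2/5 = 28.8400
Ratio to trend: 7.6 / 28.8400 = 0.26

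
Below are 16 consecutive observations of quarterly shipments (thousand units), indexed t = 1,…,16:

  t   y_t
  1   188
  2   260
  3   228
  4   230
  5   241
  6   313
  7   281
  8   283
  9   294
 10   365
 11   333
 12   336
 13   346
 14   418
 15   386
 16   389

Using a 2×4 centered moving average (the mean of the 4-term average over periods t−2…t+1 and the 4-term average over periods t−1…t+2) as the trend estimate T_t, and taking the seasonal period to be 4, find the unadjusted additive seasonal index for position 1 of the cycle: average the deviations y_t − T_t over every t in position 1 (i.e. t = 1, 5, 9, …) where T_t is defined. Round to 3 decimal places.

-18.583

Season position 1 occurs at t = 5, 9, 13 (where T_t is defined).
t=5: T_5 = 259.62500; y_5 − T_5 = 241 − 259.62500 = -18.62500
t=9: T_9 = 312.25000; y_9 − T_9 = 294 − 312.25000 = -18.25000
t=13: T_13 = 364.87500; y_13 − T_13 = 346 − 364.87500 = -18.87500
Mean deviation: (-18.62500 + -18.25000 + -18.87500) / 3 = -18.583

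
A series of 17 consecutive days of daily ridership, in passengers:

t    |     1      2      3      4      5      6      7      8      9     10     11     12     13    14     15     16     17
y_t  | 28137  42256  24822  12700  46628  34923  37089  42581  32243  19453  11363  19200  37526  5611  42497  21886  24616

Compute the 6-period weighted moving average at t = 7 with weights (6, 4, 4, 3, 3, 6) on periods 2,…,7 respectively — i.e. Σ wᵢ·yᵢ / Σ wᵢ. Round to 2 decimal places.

33492.73

Weighted sum: 6·42256 + 4·24822 + 4·12700 + 3·46628 + 3·34923 + 6·37089 = 253536 + 99288 + 50800 + 139884 + 104769 + 222534 = 870811
Weight total: 6 + 4 + 4 + 3 + 3 + 6 = 26
WMA = 870811 / 26 = 33492.73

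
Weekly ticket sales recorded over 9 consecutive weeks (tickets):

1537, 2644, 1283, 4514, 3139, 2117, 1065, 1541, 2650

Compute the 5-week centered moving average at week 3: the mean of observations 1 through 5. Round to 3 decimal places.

2623.400

Sum of periods 1–5: 1537 + 2644 + 1283 + 4514 + 3139 = 13117
Divide by 5: 13117 / 5 = 2623.400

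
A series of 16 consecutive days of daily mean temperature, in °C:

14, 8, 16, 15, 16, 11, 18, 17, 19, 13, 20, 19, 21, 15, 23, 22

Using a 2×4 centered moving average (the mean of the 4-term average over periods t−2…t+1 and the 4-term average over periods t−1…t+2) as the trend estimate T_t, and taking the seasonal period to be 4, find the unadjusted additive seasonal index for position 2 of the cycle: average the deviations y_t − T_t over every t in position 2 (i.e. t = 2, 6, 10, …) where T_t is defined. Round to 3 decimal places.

-4.542

Season position 2 occurs at t = 6, 10, 14 (where T_t is defined).
t=6: T_6 = 15.25000; y_6 − T_6 = 11 − 15.25000 = -4.25000
t=10: T_10 = 17.50000; y_10 − T_10 = 13 − 17.50000 = -4.50000
t=14: T_14 = 19.87500; y_14 − T_14 = 15 − 19.87500 = -4.87500
Mean deviation: (-4.25000 + -4.50000 + -4.87500) / 3 = -4.542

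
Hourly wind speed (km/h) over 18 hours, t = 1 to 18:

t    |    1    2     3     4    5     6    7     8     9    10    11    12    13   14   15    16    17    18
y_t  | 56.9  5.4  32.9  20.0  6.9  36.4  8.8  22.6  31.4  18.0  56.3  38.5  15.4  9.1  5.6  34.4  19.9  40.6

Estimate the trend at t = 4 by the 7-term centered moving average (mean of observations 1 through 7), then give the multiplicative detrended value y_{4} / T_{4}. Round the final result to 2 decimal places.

0.84

Trend T_4 = (56.9 + 5.4 + 32.9 + 20.0 + 6.9 + 36.4 + 8.8) / 7 = 167.3/7 = 23.9000
Ratio to trend: 20.0 / 23.9000 = 0.84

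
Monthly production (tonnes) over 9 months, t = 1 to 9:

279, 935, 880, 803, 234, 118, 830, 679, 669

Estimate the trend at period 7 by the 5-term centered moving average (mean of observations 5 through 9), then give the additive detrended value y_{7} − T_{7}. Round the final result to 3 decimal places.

Trend T_7 = (234 + 118 + 830 + 679 + 669) / 5 = 2530/5 = 506.00000
Detrended value: 830 − 506.00000 = 324.000

324.000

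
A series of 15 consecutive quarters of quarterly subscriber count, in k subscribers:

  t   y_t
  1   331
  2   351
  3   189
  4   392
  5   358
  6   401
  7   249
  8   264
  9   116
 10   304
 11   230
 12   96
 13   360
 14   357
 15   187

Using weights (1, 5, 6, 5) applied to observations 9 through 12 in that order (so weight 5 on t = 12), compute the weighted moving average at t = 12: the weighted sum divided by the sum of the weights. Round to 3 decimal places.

Weighted sum: 1·116 + 5·304 + 6·230 + 5·96 = 116 + 1520 + 1380 + 480 = 3496
Weight total: 1 + 5 + 6 + 5 = 17
WMA = 3496 / 17 = 205.647

205.647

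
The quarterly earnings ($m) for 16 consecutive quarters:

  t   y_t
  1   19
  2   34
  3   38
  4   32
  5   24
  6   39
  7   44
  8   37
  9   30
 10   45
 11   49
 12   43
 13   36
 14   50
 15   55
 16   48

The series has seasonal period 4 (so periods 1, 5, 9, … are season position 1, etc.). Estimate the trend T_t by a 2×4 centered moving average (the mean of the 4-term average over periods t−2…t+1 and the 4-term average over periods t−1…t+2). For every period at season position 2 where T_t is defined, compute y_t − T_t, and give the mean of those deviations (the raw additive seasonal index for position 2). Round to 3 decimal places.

Season position 2 occurs at t = 6, 10, 14 (where T_t is defined).
t=6: T_6 = 35.37500; y_6 − T_6 = 39 − 35.37500 = 3.62500
t=10: T_10 = 41.00000; y_10 − T_10 = 45 − 41.00000 = 4.00000
t=14: T_14 = 46.62500; y_14 − T_14 = 50 − 46.62500 = 3.37500
Mean deviation: (3.62500 + 4.00000 + 3.37500) / 3 = 3.667

3.667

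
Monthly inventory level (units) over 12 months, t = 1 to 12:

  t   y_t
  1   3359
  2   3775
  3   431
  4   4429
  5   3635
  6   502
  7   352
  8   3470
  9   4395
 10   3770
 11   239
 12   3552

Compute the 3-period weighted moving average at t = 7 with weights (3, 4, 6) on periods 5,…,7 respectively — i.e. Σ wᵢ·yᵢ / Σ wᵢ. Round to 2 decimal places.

1155.77

Weighted sum: 3·3635 + 4·502 + 6·352 = 10905 + 2008 + 2112 = 15025
Weight total: 3 + 4 + 6 = 13
WMA = 15025 / 13 = 1155.77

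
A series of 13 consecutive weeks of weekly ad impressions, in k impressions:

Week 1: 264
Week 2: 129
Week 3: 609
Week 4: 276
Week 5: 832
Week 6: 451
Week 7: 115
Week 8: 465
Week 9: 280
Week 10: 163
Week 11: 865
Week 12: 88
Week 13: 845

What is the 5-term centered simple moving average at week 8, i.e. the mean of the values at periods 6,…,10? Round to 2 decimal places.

Sum of periods 6–10: 451 + 115 + 465 + 280 + 163 = 1474
Divide by 5: 1474 / 5 = 294.80

294.80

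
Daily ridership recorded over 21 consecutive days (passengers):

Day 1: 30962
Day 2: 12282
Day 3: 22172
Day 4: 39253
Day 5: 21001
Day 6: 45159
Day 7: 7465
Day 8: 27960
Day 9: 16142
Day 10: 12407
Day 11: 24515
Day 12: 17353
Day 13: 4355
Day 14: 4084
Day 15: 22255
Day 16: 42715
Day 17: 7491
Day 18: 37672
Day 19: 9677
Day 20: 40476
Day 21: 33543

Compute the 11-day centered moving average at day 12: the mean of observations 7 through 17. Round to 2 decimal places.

Sum of periods 7–17: 7465 + 27960 + 16142 + 12407 + 24515 + 17353 + 4355 + 4084 + 22255 + 42715 + 7491 = 186742
Divide by 11: 186742 / 11 = 16976.55

16976.55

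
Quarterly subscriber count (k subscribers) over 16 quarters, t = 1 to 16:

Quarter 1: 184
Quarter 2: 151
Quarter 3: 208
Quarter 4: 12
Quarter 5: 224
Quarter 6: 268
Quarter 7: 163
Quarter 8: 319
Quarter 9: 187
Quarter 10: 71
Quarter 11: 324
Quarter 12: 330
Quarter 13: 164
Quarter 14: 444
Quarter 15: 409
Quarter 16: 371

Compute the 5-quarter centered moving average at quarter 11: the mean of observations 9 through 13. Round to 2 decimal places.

Sum of periods 9–13: 187 + 71 + 324 + 330 + 164 = 1076
Divide by 5: 1076 / 5 = 215.20

215.20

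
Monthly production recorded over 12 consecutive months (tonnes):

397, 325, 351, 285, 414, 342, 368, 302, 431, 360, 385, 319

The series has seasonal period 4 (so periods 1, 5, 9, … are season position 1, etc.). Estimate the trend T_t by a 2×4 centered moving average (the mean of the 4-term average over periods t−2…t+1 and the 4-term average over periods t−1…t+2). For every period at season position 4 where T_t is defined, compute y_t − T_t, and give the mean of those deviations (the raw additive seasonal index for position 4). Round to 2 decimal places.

-60.94

Season position 4 occurs at t = 4, 8 (where T_t is defined).
t=4: T_4 = 345.8750; y_4 − T_4 = 285 − 345.8750 = -60.8750
t=8: T_8 = 363.0000; y_8 − T_8 = 302 − 363.0000 = -61.0000
Mean deviation: (-60.8750 + -61.0000) / 2 = -60.94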